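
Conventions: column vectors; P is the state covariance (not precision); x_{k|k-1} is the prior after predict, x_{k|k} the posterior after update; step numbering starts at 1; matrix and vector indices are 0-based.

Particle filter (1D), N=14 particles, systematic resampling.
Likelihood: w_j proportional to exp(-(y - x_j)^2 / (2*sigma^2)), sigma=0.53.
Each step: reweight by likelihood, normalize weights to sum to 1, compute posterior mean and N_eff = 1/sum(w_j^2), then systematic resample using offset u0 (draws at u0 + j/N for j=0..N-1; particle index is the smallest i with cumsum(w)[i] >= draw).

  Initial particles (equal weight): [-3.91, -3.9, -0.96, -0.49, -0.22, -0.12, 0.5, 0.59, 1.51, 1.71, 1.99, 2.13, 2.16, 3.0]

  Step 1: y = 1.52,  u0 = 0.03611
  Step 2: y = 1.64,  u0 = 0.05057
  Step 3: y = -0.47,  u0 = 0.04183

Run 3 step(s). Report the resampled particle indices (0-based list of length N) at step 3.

step 1: w=[0.0000, 0.0000, 0.0000, 0.0002, 0.0011, 0.0021, 0.0391, 0.0534, 0.2490, 0.2335, 0.1681, 0.1284, 0.1201, 0.0050]  mean=1.7082  Neff=5.5529  idx=[6, 8, 8, 8, 8, 9, 9, 9, 10, 10, 11, 11, 12, 12]
step 2: w=[0.0089, 0.0874, 0.0874, 0.0874, 0.0874, 0.0893, 0.0893, 0.0893, 0.0724, 0.0724, 0.0587, 0.0587, 0.0557, 0.0557]  mean=1.7693  Neff=12.7984  idx=[1, 2, 3, 3, 4, 5, 6, 7, 7, 8, 9, 11, 12, 13]
step 3: w=[0.1675, 0.1675, 0.1675, 0.1675, 0.1675, 0.0381, 0.0381, 0.0381, 0.0381, 0.0038, 0.0038, 0.0011, 0.0008, 0.0008]  mean=1.5458  Neff=6.8452  idx=[0, 0, 1, 1, 1, 2, 2, 3, 3, 4, 4, 4, 6, 8]

resampled_idx = [0, 0, 1, 1, 1, 2, 2, 3, 3, 4, 4, 4, 6, 8]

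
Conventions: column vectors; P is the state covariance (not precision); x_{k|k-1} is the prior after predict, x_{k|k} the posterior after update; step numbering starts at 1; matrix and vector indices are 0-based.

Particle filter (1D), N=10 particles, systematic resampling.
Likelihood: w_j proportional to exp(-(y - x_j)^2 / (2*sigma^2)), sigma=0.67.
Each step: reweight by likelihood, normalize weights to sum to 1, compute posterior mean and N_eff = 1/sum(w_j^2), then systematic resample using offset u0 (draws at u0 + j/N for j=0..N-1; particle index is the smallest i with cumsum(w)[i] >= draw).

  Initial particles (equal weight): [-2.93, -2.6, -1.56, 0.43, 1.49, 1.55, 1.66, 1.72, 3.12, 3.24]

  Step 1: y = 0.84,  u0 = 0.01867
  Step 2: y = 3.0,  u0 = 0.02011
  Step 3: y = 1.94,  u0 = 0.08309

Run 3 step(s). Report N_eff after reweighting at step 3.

step 1: w=[0.0000, 0.0000, 0.0006, 0.2835, 0.2135, 0.1950, 0.1616, 0.1443, 0.0010, 0.0006]  mean=1.2629  Neff=4.7419  idx=[3, 3, 3, 4, 4, 5, 5, 6, 6, 7]
step 2: w=[0.0008, 0.0008, 0.0008, 0.1006, 0.1006, 0.1227, 0.1227, 0.1726, 0.1726, 0.2057]  mean=1.6081  Neff=6.5676  idx=[3, 4, 5, 5, 6, 7, 7, 8, 9, 9]
step 3: w=[0.0910, 0.0910, 0.0962, 0.0962, 0.0962, 0.1045, 0.1045, 0.1045, 0.1080, 0.1080]  mean=1.6103  Neff=9.9608  idx=[0, 2, 3, 4, 5, 6, 7, 7, 8, 9]

N_eff = 9.9608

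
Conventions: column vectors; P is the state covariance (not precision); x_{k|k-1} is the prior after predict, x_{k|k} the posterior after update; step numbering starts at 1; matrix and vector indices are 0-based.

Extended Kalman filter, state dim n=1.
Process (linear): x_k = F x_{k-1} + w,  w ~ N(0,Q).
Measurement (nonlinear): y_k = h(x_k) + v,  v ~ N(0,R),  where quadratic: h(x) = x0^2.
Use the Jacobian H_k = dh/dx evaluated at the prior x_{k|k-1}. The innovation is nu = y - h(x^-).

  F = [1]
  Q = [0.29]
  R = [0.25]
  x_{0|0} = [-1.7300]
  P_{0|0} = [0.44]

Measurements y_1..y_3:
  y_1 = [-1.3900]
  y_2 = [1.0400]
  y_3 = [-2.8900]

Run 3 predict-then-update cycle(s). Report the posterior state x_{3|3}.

x_post = [0.7875]

step 1: x^-=[-1.7300]  P^-=[0.7300]  H_jac=[-3.4600]  S=[8.9893]  K=[-0.2810]  nu=[-4.3829]  x^+=[-0.4985]  P^+=[0.0203]
step 2: x^-=[-0.4985]  P^-=[0.3103]  H_jac=[-0.9970]  S=[0.5584]  K=[-0.5540]  nu=[0.7915]  x^+=[-0.9370]  P^+=[0.1389]
step 3: x^-=[-0.9370]  P^-=[0.4289]  H_jac=[-1.8740]  S=[1.7562]  K=[-0.4577]  nu=[-3.7679]  x^+=[0.7875]  P^+=[0.0611]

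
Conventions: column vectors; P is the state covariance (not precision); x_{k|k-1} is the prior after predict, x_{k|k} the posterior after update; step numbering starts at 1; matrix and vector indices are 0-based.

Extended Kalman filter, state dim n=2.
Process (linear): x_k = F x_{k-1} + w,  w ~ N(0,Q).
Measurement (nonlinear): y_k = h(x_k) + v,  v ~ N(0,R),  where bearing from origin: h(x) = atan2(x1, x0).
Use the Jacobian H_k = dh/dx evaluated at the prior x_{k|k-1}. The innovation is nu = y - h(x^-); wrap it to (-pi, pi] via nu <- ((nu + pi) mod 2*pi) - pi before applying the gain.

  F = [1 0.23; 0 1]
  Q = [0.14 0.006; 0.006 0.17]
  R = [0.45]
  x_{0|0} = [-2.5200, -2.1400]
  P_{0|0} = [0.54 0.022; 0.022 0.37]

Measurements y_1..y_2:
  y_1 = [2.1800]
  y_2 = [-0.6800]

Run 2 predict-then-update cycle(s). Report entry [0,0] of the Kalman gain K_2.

K[0,0] = 0.0876

step 1: x^-=[-3.0122, -2.1400]  P^-=[0.7097 0.1131; 0.1131 0.5400]  H_jac=[0.1567 -0.2206]  S=[0.4859]  K=[0.1776; -0.2087]  nu=[-1.5793]  x^+=[-3.2927, -1.8104]  P^+=[0.6944 0.1311; 0.1311 0.5188]
step 2: x^-=[-3.7090, -1.8104]  P^-=[0.9221 0.2564; 0.2564 0.6888]  H_jac=[0.1063 -0.2177]  S=[0.4812]  K=[0.0876; -0.2550]  nu=[2.0075]  x^+=[-3.5331, -2.3224]  P^+=[0.9184 0.2672; 0.2672 0.6575]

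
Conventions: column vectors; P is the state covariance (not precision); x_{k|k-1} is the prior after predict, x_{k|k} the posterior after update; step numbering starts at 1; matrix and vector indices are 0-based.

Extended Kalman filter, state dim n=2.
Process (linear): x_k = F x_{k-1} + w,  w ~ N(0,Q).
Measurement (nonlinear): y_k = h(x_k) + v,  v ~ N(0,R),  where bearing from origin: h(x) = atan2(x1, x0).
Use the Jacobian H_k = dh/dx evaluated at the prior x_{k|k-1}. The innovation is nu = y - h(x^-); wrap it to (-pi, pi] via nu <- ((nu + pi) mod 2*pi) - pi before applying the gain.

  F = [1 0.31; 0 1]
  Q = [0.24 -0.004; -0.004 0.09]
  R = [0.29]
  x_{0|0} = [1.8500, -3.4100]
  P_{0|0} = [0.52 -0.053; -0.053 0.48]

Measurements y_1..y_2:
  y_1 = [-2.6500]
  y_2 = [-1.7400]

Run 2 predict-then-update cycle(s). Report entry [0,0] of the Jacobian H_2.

H_jac[0,0] = 0.2499

step 1: x^-=[0.7929, -3.4100]  P^-=[0.7733 0.0918; 0.0918 0.5700]  H_jac=[0.2782 0.0647]  S=[0.3555]  K=[0.6218; 0.1755]  nu=[-1.3077]  x^+=[-0.0202, -3.6396]  P^+=[0.6358 0.0530; 0.0530 0.5590]
step 2: x^-=[-1.1485, -3.6396]  P^-=[0.9624 0.2223; 0.2223 0.6490]  H_jac=[0.2499 -0.0788]  S=[0.3454]  K=[0.6456; 0.0127]  nu=[0.1365]  x^+=[-1.0604, -3.6378]  P^+=[0.8185 0.2195; 0.2195 0.6490]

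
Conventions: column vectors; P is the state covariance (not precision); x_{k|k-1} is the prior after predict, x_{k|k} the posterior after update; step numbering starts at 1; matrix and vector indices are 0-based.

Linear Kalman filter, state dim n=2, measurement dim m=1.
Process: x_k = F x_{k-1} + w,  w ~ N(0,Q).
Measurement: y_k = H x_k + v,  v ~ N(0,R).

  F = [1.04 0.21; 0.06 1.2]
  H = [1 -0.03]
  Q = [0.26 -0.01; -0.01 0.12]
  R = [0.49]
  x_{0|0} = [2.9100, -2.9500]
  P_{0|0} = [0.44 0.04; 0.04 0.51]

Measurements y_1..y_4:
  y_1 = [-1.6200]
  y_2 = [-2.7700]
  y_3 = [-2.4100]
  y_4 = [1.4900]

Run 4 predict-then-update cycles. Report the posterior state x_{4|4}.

step 1: x^-=[2.4069, -3.3654]  P^-=[0.7759 0.1964; 0.1964 0.8617]  S=[1.2549]  K=[0.6136; 0.1359]  nu=[-4.1279]  x^+=[-0.1259, -3.9264]  P^+=[0.3034 0.0918; 0.0918 0.8386]
step 2: x^-=[-0.9555, -4.7193]  P^-=[0.6652 0.3359; 0.3359 1.3418]  S=[1.1363]  K=[0.5766; 0.2602]  nu=[-1.9561]  x^+=[-2.0833, -5.2282]  P^+=[0.2875 0.1654; 0.1654 1.2649]
step 3: x^-=[-3.2646, -6.3989]  P^-=[0.6990 0.5353; 0.5353 1.9663]  S=[1.1586]  K=[0.5894; 0.4111]  nu=[0.6626]  x^+=[-2.8740, -6.1265]  P^+=[0.2965 0.2545; 0.2545 1.7706]
step 4: x^-=[-4.2755, -7.5242]  P^-=[0.7699 0.7755; 0.7755 2.7073]  S=[1.2158]  K=[0.6141; 0.5711]  nu=[5.5398]  x^+=[-0.8735, -4.3606]  P^+=[0.3114 0.3492; 0.3492 2.3108]

x_post = [-0.8735, -4.3606]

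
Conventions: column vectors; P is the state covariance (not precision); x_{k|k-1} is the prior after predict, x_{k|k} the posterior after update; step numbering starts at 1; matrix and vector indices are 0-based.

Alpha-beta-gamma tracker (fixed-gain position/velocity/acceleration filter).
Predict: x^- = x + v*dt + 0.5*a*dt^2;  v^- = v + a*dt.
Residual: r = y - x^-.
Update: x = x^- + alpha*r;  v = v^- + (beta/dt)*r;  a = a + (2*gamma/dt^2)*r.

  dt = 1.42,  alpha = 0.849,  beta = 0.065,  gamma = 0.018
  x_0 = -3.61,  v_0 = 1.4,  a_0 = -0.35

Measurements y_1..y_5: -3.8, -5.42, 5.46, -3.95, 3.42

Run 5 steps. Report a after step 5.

a_post = -0.2406

step 1: x_pred=-1.9749  r=-1.8251  x^+=-3.5244  v^+=0.8195  a^+=-0.3826
step 2: x_pred=-2.7465  r=-2.6735  x^+=-5.0163  v^+=0.1538  a^+=-0.4303
step 3: x_pred=-5.2317  r=10.6917  x^+=3.8455  v^+=0.0322  a^+=-0.2394
step 4: x_pred=3.6498  r=-7.5998  x^+=-2.8024  v^+=-0.6557  a^+=-0.3751
step 5: x_pred=-4.1117  r=7.5317  x^+=2.2827  v^+=-0.8436  a^+=-0.2406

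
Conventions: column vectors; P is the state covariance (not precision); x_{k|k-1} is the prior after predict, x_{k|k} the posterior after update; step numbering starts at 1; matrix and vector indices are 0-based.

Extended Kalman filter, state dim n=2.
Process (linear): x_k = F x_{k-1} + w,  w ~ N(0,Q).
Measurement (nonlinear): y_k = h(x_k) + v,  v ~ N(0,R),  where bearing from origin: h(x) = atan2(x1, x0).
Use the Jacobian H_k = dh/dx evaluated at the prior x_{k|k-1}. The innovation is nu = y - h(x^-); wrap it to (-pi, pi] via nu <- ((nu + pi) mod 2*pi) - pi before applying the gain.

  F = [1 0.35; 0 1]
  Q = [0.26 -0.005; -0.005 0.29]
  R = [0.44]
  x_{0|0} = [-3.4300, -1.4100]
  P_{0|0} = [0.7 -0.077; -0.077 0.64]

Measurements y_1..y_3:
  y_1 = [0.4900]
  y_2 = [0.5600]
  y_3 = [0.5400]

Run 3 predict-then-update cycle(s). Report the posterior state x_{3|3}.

x_post = [-1.8809, 2.7662]

step 1: x^-=[-3.9235, -1.4100]  P^-=[0.9845 0.1420; 0.1420 0.9300]  H_jac=[0.0811 -0.2257]  S=[0.4887]  K=[0.0978; -0.4060]  nu=[-2.9966]  x^+=[-4.2167, -0.1933]  P^+=[0.9798 0.1614; 0.1614 0.8494]
step 2: x^-=[-4.2843, -0.1933]  P^-=[1.4569 0.4537; 0.4537 1.1394]  H_jac=[0.0105 -0.2329]  S=[0.4998]  K=[-0.1808; -0.5215]  nu=[-2.6267]  x^+=[-3.8094, 1.1766]  P^+=[1.4405 0.4066; 0.4066 1.0035]
step 3: x^-=[-3.3976, 1.1766]  P^-=[2.1081 0.7528; 0.7528 1.2935]  H_jac=[-0.0910 -0.2628]  S=[0.5828]  K=[-0.6687; -0.7008]  nu=[-2.2682]  x^+=[-1.8809, 2.7662]  P^+=[1.8475 0.4797; 0.4797 1.0072]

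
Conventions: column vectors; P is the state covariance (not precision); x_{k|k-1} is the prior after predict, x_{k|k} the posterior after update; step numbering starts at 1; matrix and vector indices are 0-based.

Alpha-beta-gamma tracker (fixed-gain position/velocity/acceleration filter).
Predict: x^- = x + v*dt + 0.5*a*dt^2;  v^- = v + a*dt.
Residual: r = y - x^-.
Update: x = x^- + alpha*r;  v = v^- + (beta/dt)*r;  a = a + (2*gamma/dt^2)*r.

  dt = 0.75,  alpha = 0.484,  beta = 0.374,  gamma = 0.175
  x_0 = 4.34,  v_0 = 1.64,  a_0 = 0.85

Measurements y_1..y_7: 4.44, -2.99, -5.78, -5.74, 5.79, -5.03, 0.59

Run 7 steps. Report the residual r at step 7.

resid = -3.2198

step 1: x_pred=5.8091  r=-1.3691  x^+=5.1464  v^+=1.5948  a^+=-0.0019
step 2: x_pred=6.3420  r=-9.3320  x^+=1.8253  v^+=-3.0602  a^+=-5.8084
step 3: x_pred=-2.1034  r=-3.6766  x^+=-3.8829  v^+=-9.2499  a^+=-8.0961
step 4: x_pred=-13.0973  r=7.3573  x^+=-9.5364  v^+=-11.6531  a^+=-3.5182
step 5: x_pred=-19.2657  r=25.0557  x^+=-7.1387  v^+=-1.7973  a^+=12.0720
step 6: x_pred=-5.0915  r=0.0615  x^+=-5.0617  v^+=7.2874  a^+=12.1103
step 7: x_pred=3.8098  r=-3.2198  x^+=2.2514  v^+=14.7644  a^+=10.1068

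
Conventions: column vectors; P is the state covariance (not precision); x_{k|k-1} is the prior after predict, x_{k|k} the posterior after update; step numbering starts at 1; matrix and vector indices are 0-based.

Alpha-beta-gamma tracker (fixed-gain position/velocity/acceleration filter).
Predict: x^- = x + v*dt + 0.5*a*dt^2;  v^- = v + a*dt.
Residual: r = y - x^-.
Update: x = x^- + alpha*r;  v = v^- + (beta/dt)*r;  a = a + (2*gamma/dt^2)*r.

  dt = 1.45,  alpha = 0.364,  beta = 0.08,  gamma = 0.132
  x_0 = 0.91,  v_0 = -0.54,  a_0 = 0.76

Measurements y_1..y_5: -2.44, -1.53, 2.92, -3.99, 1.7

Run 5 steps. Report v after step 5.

step 1: x_pred=0.9259  r=-3.3659  x^+=-0.2993  v^+=0.3763  a^+=0.3374
step 2: x_pred=0.6010  r=-2.1310  x^+=-0.1747  v^+=0.7479  a^+=0.0698
step 3: x_pred=0.9831  r=1.9369  x^+=1.6881  v^+=0.9559  a^+=0.3130
step 4: x_pred=3.4032  r=-7.3932  x^+=0.7121  v^+=1.0018  a^+=-0.6154
step 5: x_pred=1.5179  r=0.1821  x^+=1.5842  v^+=0.1196  a^+=-0.5925

v_post = 0.1196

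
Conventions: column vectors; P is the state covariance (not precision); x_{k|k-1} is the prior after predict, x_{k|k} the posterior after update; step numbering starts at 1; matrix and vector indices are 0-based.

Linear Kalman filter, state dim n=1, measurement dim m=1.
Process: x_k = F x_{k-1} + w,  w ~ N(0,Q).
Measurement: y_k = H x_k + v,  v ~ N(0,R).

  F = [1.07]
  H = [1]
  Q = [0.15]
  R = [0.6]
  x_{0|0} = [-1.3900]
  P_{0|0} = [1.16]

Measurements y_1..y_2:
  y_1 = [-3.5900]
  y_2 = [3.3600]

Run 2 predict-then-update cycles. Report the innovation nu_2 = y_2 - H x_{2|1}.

innov = [6.5517]

step 1: x^-=[-1.4873]  P^-=[1.4781]  S=[2.0781]  K=[0.7113]  nu=[-2.1027]  x^+=[-2.9829]  P^+=[0.4268]
step 2: x^-=[-3.1917]  P^-=[0.6386]  S=[1.2386]  K=[0.5156]  nu=[6.5517]  x^+=[0.1862]  P^+=[0.3093]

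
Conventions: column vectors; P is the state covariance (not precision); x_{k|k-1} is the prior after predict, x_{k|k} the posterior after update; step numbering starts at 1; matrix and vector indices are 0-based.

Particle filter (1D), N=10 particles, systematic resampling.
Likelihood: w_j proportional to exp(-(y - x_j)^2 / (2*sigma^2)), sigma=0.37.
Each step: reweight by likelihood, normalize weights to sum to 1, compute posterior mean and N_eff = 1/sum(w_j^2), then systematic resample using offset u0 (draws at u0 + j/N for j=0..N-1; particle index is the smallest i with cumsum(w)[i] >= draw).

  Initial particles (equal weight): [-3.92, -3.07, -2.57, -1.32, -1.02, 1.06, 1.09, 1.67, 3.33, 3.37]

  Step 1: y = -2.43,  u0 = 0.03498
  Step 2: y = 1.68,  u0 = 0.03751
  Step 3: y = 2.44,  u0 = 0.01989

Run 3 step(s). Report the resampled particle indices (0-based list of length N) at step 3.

step 1: w=[0.0003, 0.1920, 0.7977, 0.0095, 0.0006, 0.0000, 0.0000, 0.0000, 0.0000, 0.0000]  mean=-2.6535  Neff=1.4854  idx=[1, 1, 2, 2, 2, 2, 2, 2, 2, 2]
step 2: w=[0.0000, 0.0000, 0.1250, 0.1250, 0.1250, 0.1250, 0.1250, 0.1250, 0.1250, 0.1250]  mean=-2.5700  Neff=8.0000  idx=[2, 3, 3, 4, 5, 6, 7, 7, 8, 9]
step 3: w=[0.1000, 0.1000, 0.1000, 0.1000, 0.1000, 0.1000, 0.1000, 0.1000, 0.1000, 0.1000]  mean=-2.5700  Neff=10.0000  idx=[0, 1, 2, 3, 4, 5, 6, 7, 8, 9]

resampled_idx = [0, 1, 2, 3, 4, 5, 6, 7, 8, 9]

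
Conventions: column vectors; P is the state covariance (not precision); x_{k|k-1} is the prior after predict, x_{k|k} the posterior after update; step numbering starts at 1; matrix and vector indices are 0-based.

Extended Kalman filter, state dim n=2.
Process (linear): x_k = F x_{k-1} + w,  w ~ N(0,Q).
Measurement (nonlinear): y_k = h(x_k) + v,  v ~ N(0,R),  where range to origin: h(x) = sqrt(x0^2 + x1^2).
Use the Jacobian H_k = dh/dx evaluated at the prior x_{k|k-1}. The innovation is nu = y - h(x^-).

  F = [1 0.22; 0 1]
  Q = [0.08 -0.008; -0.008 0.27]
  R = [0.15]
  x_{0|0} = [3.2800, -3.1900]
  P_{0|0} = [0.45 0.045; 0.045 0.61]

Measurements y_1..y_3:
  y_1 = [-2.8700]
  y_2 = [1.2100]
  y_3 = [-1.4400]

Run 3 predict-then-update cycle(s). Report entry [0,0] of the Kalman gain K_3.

step 1: x^-=[2.5782, -3.1900]  P^-=[0.5793 0.1712; 0.1712 0.8800]  H_jac=[0.6286 -0.7777]  S=[0.7438]  K=[0.3106; -0.7755]  nu=[-6.9716]  x^+=[0.4130, 2.2163]  P^+=[0.5076 0.3503; 0.3503 0.4327]
step 2: x^-=[0.9006, 2.2163]  P^-=[0.7627 0.4375; 0.4375 0.7027]  H_jac=[0.3765 0.9264]  S=[1.1664]  K=[0.5937; 0.6994]  nu=[-1.1823]  x^+=[0.1987, 1.3894]  P^+=[0.3516 -0.0467; -0.0467 0.1322]
step 3: x^-=[0.5044, 1.3894]  P^-=[0.4174 -0.0257; -0.0257 0.4022]  H_jac=[0.3412 0.9400]  S=[0.5375]  K=[0.2201; 0.6871]  nu=[-2.9182]  x^+=[-0.1379, -0.6156]  P^+=[0.3914 -0.1069; -0.1069 0.1485]

K[0,0] = 0.2201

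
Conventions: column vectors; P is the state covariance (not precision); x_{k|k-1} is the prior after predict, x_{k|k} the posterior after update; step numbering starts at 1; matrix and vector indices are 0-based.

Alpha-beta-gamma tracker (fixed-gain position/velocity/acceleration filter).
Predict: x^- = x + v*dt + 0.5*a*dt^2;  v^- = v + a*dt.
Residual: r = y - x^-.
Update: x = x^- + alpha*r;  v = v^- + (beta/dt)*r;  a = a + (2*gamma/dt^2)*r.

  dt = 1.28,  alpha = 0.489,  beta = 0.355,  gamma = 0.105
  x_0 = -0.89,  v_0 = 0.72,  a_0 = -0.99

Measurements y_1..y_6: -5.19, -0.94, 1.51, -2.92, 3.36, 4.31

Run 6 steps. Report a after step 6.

a_post = 1.3453

step 1: x_pred=-0.7794  r=-4.4106  x^+=-2.9362  v^+=-1.7705  a^+=-1.5553
step 2: x_pred=-6.4765  r=5.5365  x^+=-3.7691  v^+=-2.2258  a^+=-0.8457
step 3: x_pred=-7.3109  r=8.8209  x^+=-2.9975  v^+=-0.8618  a^+=0.2849
step 4: x_pred=-3.8672  r=0.9472  x^+=-3.4040  v^+=-0.2344  a^+=0.4063
step 5: x_pred=-3.3712  r=6.7312  x^+=-0.0797  v^+=2.1525  a^+=1.2691
step 6: x_pred=3.7152  r=0.5948  x^+=4.0061  v^+=3.9419  a^+=1.3453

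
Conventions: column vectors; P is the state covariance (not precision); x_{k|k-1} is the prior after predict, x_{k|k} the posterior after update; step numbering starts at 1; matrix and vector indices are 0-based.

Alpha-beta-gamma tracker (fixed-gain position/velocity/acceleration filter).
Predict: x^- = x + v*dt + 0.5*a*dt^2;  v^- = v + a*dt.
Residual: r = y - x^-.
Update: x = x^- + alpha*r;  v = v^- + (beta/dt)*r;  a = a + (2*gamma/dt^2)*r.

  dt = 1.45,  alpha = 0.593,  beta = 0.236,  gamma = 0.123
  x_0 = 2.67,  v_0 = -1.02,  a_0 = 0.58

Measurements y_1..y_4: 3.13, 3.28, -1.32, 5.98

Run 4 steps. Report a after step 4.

step 1: x_pred=1.8007  r=1.3293  x^+=2.5890  v^+=0.0374  a^+=0.7355
step 2: x_pred=3.4164  r=-0.1364  x^+=3.3355  v^+=1.0817  a^+=0.7196
step 3: x_pred=5.6604  r=-6.9804  x^+=1.5210  v^+=0.9889  a^+=-0.0972
step 4: x_pred=2.8528  r=3.1272  x^+=4.7072  v^+=1.3570  a^+=0.2687

a_post = 0.2687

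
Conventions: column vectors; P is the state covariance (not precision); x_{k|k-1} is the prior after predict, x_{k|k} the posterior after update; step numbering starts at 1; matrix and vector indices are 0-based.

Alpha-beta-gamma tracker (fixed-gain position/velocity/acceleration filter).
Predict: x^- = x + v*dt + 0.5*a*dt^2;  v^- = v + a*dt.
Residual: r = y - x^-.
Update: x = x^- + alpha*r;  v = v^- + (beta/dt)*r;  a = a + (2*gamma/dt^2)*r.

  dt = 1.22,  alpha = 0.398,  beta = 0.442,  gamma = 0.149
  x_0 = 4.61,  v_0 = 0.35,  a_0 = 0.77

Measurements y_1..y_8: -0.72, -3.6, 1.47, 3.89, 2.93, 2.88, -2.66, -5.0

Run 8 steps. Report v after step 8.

step 1: x_pred=5.6100  r=-6.3300  x^+=3.0907  v^+=-1.0039  a^+=-0.4974
step 2: x_pred=1.4957  r=-5.0957  x^+=-0.5324  v^+=-3.4569  a^+=-1.5176
step 3: x_pred=-5.8792  r=7.3492  x^+=-2.9542  v^+=-2.6458  a^+=-0.0462
step 4: x_pred=-6.2165  r=10.1065  x^+=-2.1941  v^+=0.9594  a^+=1.9773
step 5: x_pred=0.4478  r=2.4822  x^+=1.4357  v^+=4.2709  a^+=2.4742
step 6: x_pred=8.4876  r=-5.6076  x^+=6.2558  v^+=5.2579  a^+=1.3515
step 7: x_pred=13.6762  r=-16.3362  x^+=7.1744  v^+=0.9882  a^+=-1.9192
step 8: x_pred=6.9517  r=-11.9517  x^+=2.1949  v^+=-5.6833  a^+=-4.3121

v_post = -5.6833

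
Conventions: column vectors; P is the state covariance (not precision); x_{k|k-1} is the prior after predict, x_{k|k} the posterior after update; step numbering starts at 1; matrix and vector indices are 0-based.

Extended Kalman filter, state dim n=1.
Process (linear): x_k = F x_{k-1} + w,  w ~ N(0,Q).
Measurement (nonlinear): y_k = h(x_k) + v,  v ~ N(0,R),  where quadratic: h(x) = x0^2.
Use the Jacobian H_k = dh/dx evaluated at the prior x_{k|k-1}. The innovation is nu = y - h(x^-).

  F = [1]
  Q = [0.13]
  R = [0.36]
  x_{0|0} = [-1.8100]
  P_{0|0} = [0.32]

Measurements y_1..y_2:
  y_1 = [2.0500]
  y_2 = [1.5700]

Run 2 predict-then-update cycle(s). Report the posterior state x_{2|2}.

x_post = [-1.3171]

step 1: x^-=[-1.8100]  P^-=[0.4500]  H_jac=[-3.6200]  S=[6.2570]  K=[-0.2603]  nu=[-1.2261]  x^+=[-1.4908]  P^+=[0.0259]
step 2: x^-=[-1.4908]  P^-=[0.1559]  H_jac=[-2.9816]  S=[1.7458]  K=[-0.2662]  nu=[-0.6524]  x^+=[-1.3171]  P^+=[0.0321]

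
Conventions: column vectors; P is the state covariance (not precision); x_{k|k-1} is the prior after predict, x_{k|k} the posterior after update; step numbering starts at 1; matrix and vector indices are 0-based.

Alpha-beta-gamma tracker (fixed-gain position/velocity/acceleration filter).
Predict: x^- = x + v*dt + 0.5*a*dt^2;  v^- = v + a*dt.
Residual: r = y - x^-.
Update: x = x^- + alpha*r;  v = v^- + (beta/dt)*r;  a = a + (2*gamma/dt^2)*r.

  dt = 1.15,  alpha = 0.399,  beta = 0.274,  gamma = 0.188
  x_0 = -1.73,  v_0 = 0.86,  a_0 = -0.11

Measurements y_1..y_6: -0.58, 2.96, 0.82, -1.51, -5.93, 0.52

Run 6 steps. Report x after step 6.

step 1: x_pred=-0.8137  r=0.2337  x^+=-0.7205  v^+=0.7892  a^+=-0.0435
step 2: x_pred=0.1583  r=2.8017  x^+=1.2762  v^+=1.4066  a^+=0.7530
step 3: x_pred=3.3917  r=-2.5717  x^+=2.3656  v^+=1.6599  a^+=0.0218
step 4: x_pred=4.2889  r=-5.7989  x^+=1.9751  v^+=0.3033  a^+=-1.6269
step 5: x_pred=1.2482  r=-7.1782  x^+=-1.6159  v^+=-3.2778  a^+=-3.6677
step 6: x_pred=-7.8107  r=8.3307  x^+=-4.4867  v^+=-5.5108  a^+=-1.2992

x_post = -4.4867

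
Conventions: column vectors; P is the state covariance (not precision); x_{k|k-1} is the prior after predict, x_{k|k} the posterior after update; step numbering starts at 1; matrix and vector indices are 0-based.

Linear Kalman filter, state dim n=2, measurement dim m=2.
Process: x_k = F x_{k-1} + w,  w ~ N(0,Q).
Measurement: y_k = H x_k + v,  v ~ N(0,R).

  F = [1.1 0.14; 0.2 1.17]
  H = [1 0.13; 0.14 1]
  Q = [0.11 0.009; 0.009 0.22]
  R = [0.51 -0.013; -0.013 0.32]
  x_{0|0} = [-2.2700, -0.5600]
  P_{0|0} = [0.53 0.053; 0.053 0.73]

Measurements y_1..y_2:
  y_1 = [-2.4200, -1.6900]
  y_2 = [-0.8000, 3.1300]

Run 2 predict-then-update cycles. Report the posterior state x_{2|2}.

x_post = [-1.5004, 1.4989]

step 1: x^-=[-2.5754, -1.1092]  P^-=[0.7819 0.3149; 0.3149 1.2653]  S=[1.3952 0.5816; 0.5816 1.6888]  K=[0.5663 0.0562; 0.0238 0.7671]  nu=[0.2996, -0.2202]  x^+=[-2.4181, -1.2710]  P^+=[0.2920 -0.0303; -0.0303 0.2494]
step 2: x^-=[-2.8379, -1.9707]  P^-=[0.4589 0.0743; 0.0743 0.5589]  S=[0.9977 0.1996; 0.1996 0.9087]  K=[0.4594 0.0516; 0.0230 0.6215]  nu=[2.2941, 5.4980]  x^+=[-1.5004, 1.4989]  P^+=[0.2365 -0.0226; -0.0226 0.2017]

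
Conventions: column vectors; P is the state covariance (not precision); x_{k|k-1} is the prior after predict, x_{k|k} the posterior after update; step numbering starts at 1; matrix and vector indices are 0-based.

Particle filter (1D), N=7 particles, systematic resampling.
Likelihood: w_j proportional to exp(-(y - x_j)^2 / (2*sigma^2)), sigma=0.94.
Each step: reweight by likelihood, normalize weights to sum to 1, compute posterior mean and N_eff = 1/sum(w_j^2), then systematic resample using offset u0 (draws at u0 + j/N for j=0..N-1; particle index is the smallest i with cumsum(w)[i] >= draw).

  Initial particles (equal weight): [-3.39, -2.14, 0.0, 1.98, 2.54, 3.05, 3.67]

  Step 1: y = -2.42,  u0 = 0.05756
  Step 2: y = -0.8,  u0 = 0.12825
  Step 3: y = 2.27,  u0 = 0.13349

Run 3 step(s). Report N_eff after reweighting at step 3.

N_eff = 7.0000

step 1: w=[0.3716, 0.6054, 0.0230, 0.0000, 0.0000, 0.0000, 0.0000]  mean=-2.5552  Neff=1.9798  idx=[0, 0, 0, 1, 1, 1, 1]
step 2: w=[0.0148, 0.0148, 0.0148, 0.2389, 0.2389, 0.2389, 0.2389]  mean=-2.1956  Neff=4.3683  idx=[3, 3, 4, 5, 5, 6, 6]
step 3: w=[0.1429, 0.1429, 0.1429, 0.1429, 0.1429, 0.1429, 0.1429]  mean=-2.1400  Neff=7.0000  idx=[0, 1, 2, 3, 4, 5, 6]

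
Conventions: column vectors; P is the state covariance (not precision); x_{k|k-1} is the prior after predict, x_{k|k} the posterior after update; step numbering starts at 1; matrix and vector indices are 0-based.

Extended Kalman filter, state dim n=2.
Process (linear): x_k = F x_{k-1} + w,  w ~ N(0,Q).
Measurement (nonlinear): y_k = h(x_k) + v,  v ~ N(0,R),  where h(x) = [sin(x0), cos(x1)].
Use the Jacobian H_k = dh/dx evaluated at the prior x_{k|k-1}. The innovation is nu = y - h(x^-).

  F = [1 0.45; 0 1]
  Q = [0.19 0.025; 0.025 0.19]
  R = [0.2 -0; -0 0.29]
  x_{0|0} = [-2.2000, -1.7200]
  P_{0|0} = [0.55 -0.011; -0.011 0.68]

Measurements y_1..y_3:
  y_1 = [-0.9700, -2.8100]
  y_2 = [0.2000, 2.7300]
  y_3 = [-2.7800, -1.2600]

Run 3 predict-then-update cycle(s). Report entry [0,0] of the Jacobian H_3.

step 1: x^-=[-2.9740, -1.7200]  P^-=[0.8678 0.3200; 0.3200 0.8700]  H_jac=[-0.9860 0.0000; 0.0000 0.9889]  S=[1.0437 -0.3120; -0.3120 1.1408]  K=[-0.8025 0.0579; -0.0837 0.7313]  nu=[-0.8032, -2.6613]  x^+=[-2.4835, -3.5990]  P^+=[0.1628 0.0170; 0.0170 0.2145]
step 2: x^-=[-4.1030, -3.5990]  P^-=[0.4115 0.1385; 0.1385 0.4045]  H_jac=[-0.5724 0.0000; 0.0000 -0.4416]  S=[0.3348 0.0350; 0.0350 0.3689]  K=[-0.6930 -0.1000; -0.1880 -0.4663]  nu=[-0.6200, 3.6272]  x^+=[-4.0361, -5.1739]  P^+=[0.2422 0.0657; 0.0657 0.3063]
step 3: x^-=[-6.3644, -5.1739]  P^-=[0.5533 0.2285; 0.2285 0.4963]  H_jac=[0.9967 0.0000; 0.0000 -0.8954]  S=[0.7497 -0.2039; -0.2039 0.6878]  K=[0.7122 -0.0863; 0.1393 -0.6047]  nu=[-2.6989, -1.7053]  x^+=[-8.1392, -4.5188]  P^+=[0.1429 0.0280; 0.0280 0.1958]

H_jac[0,0] = 0.9967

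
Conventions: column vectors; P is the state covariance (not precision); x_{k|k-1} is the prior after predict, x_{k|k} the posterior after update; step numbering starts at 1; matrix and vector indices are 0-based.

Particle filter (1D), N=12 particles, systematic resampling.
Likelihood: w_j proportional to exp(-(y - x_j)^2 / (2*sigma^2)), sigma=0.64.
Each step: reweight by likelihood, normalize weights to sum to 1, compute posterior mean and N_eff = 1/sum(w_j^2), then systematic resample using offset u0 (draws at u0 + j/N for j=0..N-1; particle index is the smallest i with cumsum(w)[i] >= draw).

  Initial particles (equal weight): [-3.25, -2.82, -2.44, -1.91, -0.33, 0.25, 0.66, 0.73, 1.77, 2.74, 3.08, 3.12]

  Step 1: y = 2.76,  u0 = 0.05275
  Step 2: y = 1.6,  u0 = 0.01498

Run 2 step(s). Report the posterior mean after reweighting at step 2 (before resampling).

step 1: w=[0.0000, 0.0000, 0.0000, 0.0000, 0.0000, 0.0001, 0.0015, 0.0021, 0.0991, 0.3278, 0.2894, 0.2799]  mean=2.8408  Neff=3.5796  idx=[8, 9, 9, 9, 9, 10, 10, 10, 10, 11, 11, 11]
step 2: w=[0.4312, 0.0914, 0.0914, 0.0914, 0.0914, 0.0308, 0.0308, 0.0308, 0.0308, 0.0266, 0.0266, 0.0266]  mean=2.3940  Neff=4.4386  idx=[0, 0, 0, 0, 0, 1, 1, 2, 3, 4, 6, 9]

post_mean = 2.3940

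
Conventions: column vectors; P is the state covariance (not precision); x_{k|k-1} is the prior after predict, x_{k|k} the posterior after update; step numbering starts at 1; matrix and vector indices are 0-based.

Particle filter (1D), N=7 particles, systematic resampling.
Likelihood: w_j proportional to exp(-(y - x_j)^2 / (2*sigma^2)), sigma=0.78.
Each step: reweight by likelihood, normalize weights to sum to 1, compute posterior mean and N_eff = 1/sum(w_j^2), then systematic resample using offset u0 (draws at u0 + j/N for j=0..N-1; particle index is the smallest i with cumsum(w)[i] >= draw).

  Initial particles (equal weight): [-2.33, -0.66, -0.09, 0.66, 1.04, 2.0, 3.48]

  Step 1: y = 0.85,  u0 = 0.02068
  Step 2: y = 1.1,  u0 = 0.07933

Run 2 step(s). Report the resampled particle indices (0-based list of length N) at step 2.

resampled_idx = [2, 2, 3, 4, 5, 5, 6]

step 1: w=[0.0001, 0.0526, 0.1657, 0.3325, 0.3325, 0.1155, 0.0012]  mean=0.7505  Neff=3.7785  idx=[1, 2, 3, 3, 4, 4, 4]
step 2: w=[0.0154, 0.0614, 0.1676, 0.1676, 0.1960, 0.1960, 0.1960]  mean=0.8170  Neff=5.7003  idx=[2, 2, 3, 4, 5, 5, 6]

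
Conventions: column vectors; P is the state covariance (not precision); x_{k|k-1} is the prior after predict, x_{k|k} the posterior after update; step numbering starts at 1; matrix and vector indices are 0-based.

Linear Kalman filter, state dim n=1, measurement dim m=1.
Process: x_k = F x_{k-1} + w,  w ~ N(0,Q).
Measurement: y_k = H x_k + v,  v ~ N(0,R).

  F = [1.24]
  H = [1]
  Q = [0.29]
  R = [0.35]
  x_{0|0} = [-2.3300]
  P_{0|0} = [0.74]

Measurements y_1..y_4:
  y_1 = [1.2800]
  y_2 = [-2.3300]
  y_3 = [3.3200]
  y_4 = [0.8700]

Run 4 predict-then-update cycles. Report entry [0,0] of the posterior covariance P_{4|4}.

step 1: x^-=[-2.8892]  P^-=[1.4278]  S=[1.7778]  K=[0.8031]  nu=[4.1692]  x^+=[0.4592]  P^+=[0.2811]
step 2: x^-=[0.5694]  P^-=[0.7222]  S=[1.0722]  K=[0.6736]  nu=[-2.8994]  x^+=[-1.3835]  P^+=[0.2358]
step 3: x^-=[-1.7156]  P^-=[0.6525]  S=[1.0025]  K=[0.6509]  nu=[5.0356]  x^+=[1.5619]  P^+=[0.2278]
step 4: x^-=[1.9368]  P^-=[0.6403]  S=[0.9903]  K=[0.6466]  nu=[-1.0668]  x^+=[1.2470]  P^+=[0.2263]

P_post[0,0] = 0.2263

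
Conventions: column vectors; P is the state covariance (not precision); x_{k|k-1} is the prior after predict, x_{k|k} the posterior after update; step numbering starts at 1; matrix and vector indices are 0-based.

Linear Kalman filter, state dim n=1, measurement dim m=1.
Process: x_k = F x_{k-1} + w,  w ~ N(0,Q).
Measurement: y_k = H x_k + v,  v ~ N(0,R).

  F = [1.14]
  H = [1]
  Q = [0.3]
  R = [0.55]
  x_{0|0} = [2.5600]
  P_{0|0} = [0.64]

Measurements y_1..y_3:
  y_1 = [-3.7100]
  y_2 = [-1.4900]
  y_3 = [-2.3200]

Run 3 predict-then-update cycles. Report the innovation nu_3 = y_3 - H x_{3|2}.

step 1: x^-=[2.9184]  P^-=[1.1317]  S=[1.6817]  K=[0.6730]  nu=[-6.6284]  x^+=[-1.5422]  P^+=[0.3701]
step 2: x^-=[-1.7582]  P^-=[0.7810]  S=[1.3310]  K=[0.5868]  nu=[0.2682]  x^+=[-1.6008]  P^+=[0.3227]
step 3: x^-=[-1.8249]  P^-=[0.7194]  S=[1.2694]  K=[0.5667]  nu=[-0.4951]  x^+=[-2.1055]  P^+=[0.3117]

innov = [-0.4951]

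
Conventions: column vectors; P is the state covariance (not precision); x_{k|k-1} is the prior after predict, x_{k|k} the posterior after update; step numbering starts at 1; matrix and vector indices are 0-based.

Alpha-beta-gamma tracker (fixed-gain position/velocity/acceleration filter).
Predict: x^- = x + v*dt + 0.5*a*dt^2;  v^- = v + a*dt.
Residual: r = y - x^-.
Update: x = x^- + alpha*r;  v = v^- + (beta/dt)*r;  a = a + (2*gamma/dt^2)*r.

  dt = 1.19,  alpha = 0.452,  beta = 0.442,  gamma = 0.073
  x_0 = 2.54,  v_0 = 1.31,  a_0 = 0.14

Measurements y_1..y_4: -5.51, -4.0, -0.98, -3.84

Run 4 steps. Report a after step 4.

step 1: x_pred=4.1980  r=-9.7080  x^+=-0.1900  v^+=-2.1292  a^+=-0.8609
step 2: x_pred=-3.3334  r=-0.6666  x^+=-3.6347  v^+=-3.4013  a^+=-0.9296
step 3: x_pred=-8.3405  r=7.3605  x^+=-5.0135  v^+=-1.7737  a^+=-0.1708
step 4: x_pred=-7.2451  r=3.4051  x^+=-5.7060  v^+=-0.7121  a^+=0.1803

a_post = 0.1803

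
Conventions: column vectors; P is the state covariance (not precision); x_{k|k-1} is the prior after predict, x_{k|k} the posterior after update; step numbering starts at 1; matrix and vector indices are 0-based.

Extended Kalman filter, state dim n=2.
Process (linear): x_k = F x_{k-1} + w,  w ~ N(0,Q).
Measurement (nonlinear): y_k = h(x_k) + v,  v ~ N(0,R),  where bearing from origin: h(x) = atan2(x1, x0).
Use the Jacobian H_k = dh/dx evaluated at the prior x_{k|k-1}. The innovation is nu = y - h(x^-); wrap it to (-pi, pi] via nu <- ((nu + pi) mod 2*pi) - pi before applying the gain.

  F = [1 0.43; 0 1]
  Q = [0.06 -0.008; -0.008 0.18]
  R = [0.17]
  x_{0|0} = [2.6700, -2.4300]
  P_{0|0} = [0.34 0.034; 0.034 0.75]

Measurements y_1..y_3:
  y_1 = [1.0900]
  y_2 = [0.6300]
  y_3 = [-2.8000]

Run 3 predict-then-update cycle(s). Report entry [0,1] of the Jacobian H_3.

H_jac[0,1] = 0.2670

step 1: x^-=[1.6251, -2.4300]  P^-=[0.5679 0.3485; 0.3485 0.9300]  H_jac=[0.2843 0.1902]  S=[0.2872]  K=[0.7929; 0.9607]  nu=[2.0713]  x^+=[3.2675, -0.4401]  P^+=[0.3873 0.1297; 0.1297 0.6649]
step 2: x^-=[3.0783, -0.4401]  P^-=[0.6818 0.4076; 0.4076 0.8449]  H_jac=[0.0455 0.3183]  S=[0.2689]  K=[0.5981; 1.0695]  nu=[0.7720]  x^+=[3.5400, 0.3855]  P^+=[0.5856 0.2356; 0.2356 0.5374]
step 3: x^-=[3.7058, 0.3855]  P^-=[0.9477 0.4587; 0.4587 0.7174]  H_jac=[-0.0278 0.2670]  S=[0.2151]  K=[0.4471; 0.8313]  nu=[-2.9037]  x^+=[2.4077, -2.0283]  P^+=[0.9047 0.3788; 0.3788 0.5688]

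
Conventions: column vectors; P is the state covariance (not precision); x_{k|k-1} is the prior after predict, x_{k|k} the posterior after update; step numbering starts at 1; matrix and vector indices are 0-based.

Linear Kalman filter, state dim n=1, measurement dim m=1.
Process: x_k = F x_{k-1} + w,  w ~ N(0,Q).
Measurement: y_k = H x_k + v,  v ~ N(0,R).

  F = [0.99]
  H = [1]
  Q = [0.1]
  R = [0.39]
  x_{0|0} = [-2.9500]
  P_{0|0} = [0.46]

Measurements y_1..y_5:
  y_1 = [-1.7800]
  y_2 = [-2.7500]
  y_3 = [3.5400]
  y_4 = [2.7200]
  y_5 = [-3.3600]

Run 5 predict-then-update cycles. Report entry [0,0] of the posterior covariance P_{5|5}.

P_post[0,0] = 0.1531

step 1: x^-=[-2.9205]  P^-=[0.5508]  S=[0.9408]  K=[0.5855]  nu=[1.1405]  x^+=[-2.2528]  P^+=[0.2283]
step 2: x^-=[-2.2302]  P^-=[0.3238]  S=[0.7138]  K=[0.4536]  nu=[-0.5198]  x^+=[-2.4660]  P^+=[0.1769]
step 3: x^-=[-2.4414]  P^-=[0.2734]  S=[0.6634]  K=[0.4121]  nu=[5.9814]  x^+=[0.0236]  P^+=[0.1607]
step 4: x^-=[0.0234]  P^-=[0.2575]  S=[0.6475]  K=[0.3977]  nu=[2.6966]  x^+=[1.0959]  P^+=[0.1551]
step 5: x^-=[1.0849]  P^-=[0.2520]  S=[0.6420]  K=[0.3925]  nu=[-4.4449]  x^+=[-0.6599]  P^+=[0.1531]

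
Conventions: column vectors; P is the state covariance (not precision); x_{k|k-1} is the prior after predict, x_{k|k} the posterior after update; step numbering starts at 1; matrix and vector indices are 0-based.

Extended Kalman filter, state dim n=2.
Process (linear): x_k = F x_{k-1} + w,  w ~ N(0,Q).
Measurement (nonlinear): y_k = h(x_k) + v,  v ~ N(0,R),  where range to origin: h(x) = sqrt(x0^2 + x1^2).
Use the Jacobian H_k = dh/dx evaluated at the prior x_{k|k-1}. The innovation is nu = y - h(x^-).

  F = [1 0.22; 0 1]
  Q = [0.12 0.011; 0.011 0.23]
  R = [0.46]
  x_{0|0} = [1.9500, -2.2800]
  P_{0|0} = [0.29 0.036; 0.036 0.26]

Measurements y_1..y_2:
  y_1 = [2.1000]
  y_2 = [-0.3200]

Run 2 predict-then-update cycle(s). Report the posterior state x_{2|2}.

step 1: x^-=[1.4484, -2.2800]  P^-=[0.4384 0.1042; 0.1042 0.4900]  H_jac=[0.5362 -0.8441]  S=[0.8408]  K=[0.1750; -0.4254]  nu=[-0.6012]  x^+=[1.3432, -2.0242]  P^+=[0.4127 0.1668; 0.1668 0.3378]
step 2: x^-=[0.8979, -2.0242]  P^-=[0.6224 0.2521; 0.2521 0.5678]  H_jac=[0.4055 -0.9141]  S=[0.8499]  K=[0.0258; -0.4904]  nu=[-2.5344]  x^+=[0.8325, -0.7813]  P^+=[0.6219 0.2629; 0.2629 0.3634]

x_post = [0.8325, -0.7813]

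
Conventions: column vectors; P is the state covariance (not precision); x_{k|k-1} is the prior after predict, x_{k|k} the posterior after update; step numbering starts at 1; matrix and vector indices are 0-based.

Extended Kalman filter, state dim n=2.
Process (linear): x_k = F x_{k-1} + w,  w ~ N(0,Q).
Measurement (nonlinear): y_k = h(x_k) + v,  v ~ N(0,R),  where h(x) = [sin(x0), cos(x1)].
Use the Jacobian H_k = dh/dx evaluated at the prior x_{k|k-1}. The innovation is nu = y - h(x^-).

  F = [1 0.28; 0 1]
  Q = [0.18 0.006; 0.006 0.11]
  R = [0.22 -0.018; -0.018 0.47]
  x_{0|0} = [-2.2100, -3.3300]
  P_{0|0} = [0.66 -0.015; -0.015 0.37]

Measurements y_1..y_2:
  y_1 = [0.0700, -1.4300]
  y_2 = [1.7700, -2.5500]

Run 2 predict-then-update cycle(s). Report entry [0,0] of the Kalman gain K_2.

K[0,0] = -0.6549

step 1: x^-=[-3.1424, -3.3300]  P^-=[0.8606 0.0946; 0.0946 0.4800]  H_jac=[-1.0000 0.0000; 0.0000 -0.1873]  S=[1.0806 -0.0003; -0.0003 0.4868]  K=[-0.7964 -0.0369; -0.0876 -0.1847]  nu=[0.0692, -0.4477]  x^+=[-3.1810, -3.2534]  P^+=[0.1745 0.0159; 0.0159 0.4551]
step 2: x^-=[-4.0919, -3.2534]  P^-=[0.3992 0.1494; 0.1494 0.5651]  H_jac=[-0.5814 0.0000; 0.0000 -0.1115]  S=[0.3549 -0.0083; -0.0083 0.4770]  K=[-0.6549 -0.0463; -0.2479 -0.1365]  nu=[0.9564, -1.5562]  x^+=[-4.6462, -3.2781]  P^+=[0.2464 0.0896; 0.0896 0.5350]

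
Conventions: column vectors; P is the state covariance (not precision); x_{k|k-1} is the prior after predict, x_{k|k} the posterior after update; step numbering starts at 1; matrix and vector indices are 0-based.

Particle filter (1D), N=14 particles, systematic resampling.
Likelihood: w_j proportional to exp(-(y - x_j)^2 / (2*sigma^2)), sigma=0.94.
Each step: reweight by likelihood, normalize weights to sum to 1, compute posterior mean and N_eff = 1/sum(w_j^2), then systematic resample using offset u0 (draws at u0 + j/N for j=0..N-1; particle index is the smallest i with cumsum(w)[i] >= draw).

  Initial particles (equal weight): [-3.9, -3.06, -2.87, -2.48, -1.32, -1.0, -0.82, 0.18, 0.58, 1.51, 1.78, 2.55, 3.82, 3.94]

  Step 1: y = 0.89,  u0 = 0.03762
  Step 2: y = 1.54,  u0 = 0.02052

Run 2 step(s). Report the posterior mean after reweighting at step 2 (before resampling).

post_mean = 1.2231

step 1: w=[0.0000, 0.0000, 0.0001, 0.0004, 0.0168, 0.0353, 0.0509, 0.2003, 0.2523, 0.2143, 0.1701, 0.0560, 0.0021, 0.0014]  mean=0.8643  Neff=5.3797  idx=[5, 7, 7, 7, 8, 8, 8, 8, 9, 9, 9, 10, 10, 11]
step 2: w=[0.0029, 0.0392, 0.0392, 0.0392, 0.0663, 0.0663, 0.0663, 0.0663, 0.1117, 0.1117, 0.1117, 0.1082, 0.1082, 0.0627]  mean=1.2231  Neff=11.4980  idx=[1, 3, 4, 5, 6, 7, 8, 9, 9, 10, 11, 11, 12, 13]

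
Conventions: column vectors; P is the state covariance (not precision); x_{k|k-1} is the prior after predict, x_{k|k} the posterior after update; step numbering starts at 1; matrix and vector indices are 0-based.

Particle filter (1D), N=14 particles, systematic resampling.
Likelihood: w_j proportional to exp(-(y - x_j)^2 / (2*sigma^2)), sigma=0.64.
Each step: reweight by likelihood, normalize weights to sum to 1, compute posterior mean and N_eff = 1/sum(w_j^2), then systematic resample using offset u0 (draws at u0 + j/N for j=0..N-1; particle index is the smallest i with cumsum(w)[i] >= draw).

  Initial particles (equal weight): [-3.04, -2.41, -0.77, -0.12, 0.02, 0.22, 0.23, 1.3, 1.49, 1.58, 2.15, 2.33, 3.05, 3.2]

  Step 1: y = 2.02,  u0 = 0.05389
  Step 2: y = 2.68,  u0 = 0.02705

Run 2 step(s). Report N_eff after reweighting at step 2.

N_eff = 10.2950

step 1: w=[0.0000, 0.0000, 0.0000, 0.0008, 0.0017, 0.0043, 0.0045, 0.1205, 0.1611, 0.1792, 0.2223, 0.2018, 0.0622, 0.0415]  mean=1.9522  Neff=5.9399  idx=[7, 7, 8, 8, 9, 9, 10, 10, 10, 11, 11, 11, 12, 13]
step 2: w=[0.0134, 0.0134, 0.0244, 0.0244, 0.0313, 0.0313, 0.0974, 0.0974, 0.0974, 0.1182, 0.1182, 0.1182, 0.1161, 0.0987]  mean=2.3313  Neff=10.2950  idx=[2, 4, 6, 7, 7, 8, 9, 9, 10, 11, 11, 12, 12, 13]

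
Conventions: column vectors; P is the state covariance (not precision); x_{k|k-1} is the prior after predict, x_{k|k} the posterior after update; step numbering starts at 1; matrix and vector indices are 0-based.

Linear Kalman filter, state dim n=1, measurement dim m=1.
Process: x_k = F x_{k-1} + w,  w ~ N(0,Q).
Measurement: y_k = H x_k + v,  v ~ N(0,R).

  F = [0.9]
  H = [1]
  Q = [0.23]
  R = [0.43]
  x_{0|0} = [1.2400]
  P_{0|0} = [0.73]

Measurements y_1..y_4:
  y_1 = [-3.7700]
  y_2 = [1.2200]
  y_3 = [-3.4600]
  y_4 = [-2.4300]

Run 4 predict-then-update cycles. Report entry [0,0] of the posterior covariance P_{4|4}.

P_post[0,0] = 0.2072

step 1: x^-=[1.1160]  P^-=[0.8213]  S=[1.2513]  K=[0.6564]  nu=[-4.8860]  x^+=[-2.0910]  P^+=[0.2822]
step 2: x^-=[-1.8819]  P^-=[0.4586]  S=[0.8886]  K=[0.5161]  nu=[3.1019]  x^+=[-0.2810]  P^+=[0.2219]
step 3: x^-=[-0.2529]  P^-=[0.4098]  S=[0.8398]  K=[0.4879]  nu=[-3.2071]  x^+=[-1.8178]  P^+=[0.2098]
step 4: x^-=[-1.6360]  P^-=[0.4000]  S=[0.8300]  K=[0.4819]  nu=[-0.7940]  x^+=[-2.0186]  P^+=[0.2072]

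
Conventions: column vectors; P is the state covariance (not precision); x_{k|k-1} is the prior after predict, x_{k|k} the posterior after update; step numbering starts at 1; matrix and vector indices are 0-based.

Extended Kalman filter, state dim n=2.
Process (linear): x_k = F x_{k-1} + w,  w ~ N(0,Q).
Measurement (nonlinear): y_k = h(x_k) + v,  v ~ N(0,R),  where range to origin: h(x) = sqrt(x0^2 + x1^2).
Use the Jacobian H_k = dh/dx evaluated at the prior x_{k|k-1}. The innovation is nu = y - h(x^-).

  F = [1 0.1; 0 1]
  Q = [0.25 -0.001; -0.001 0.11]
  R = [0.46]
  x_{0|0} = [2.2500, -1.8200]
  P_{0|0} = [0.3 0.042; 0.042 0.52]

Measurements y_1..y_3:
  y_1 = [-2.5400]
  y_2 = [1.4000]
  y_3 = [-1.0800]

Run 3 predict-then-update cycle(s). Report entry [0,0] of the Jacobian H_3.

H_jac[0,0] = 0.7594

step 1: x^-=[2.0680, -1.8200]  P^-=[0.5636 0.0930; 0.0930 0.6300]  H_jac=[0.7507 -0.6607]  S=[0.9603]  K=[0.3766; -0.3607]  nu=[-5.2948]  x^+=[0.0741, 0.0899]  P^+=[0.4274 0.2234; 0.2234 0.5050]
step 2: x^-=[0.0831, 0.0899]  P^-=[0.7272 0.2730; 0.2730 0.6150]  H_jac=[0.6786 0.7345]  S=[1.3988]  K=[0.4961; 0.4554]  nu=[1.2776]  x^+=[0.7169, 0.6717]  P^+=[0.3829 -0.0431; -0.0431 0.3250]
step 3: x^-=[0.7841, 0.6717]  P^-=[0.6275 -0.0116; -0.0116 0.4350]  H_jac=[0.7594 0.6506]  S=[0.9946]  K=[0.4716; 0.2757]  nu=[-2.1124]  x^+=[-0.2121, 0.0893]  P^+=[0.4063 -0.1409; -0.1409 0.3594]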